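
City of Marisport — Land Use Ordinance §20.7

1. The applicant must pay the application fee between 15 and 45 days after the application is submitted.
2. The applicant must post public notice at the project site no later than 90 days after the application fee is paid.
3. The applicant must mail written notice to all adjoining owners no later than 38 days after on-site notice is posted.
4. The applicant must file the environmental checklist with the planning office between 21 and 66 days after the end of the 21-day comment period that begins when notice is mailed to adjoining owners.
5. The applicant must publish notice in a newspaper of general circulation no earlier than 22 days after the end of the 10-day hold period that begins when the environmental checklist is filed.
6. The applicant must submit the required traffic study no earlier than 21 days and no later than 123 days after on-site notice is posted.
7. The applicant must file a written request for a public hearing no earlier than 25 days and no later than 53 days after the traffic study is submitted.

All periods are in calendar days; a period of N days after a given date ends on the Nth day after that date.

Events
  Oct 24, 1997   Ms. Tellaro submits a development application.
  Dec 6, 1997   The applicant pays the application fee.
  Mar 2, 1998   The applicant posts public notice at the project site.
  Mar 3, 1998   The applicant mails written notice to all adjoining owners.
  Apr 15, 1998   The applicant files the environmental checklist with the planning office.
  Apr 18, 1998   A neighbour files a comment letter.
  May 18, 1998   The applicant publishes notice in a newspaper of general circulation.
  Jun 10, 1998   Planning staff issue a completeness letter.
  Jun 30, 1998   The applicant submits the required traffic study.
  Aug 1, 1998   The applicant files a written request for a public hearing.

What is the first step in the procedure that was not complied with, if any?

(1) the permitted window runs from Oct 24, 1997 + 15 = Nov 8, 1997 to Oct 24, 1997 + 45 = Dec 8, 1997; done Dec 6, 1997 — within the window.
(2) due by Dec 6, 1997 + 90 days = Mar 6, 1998; done Mar 2, 1998 — timely.
(3) due by Mar 2, 1998 + 38 days = Apr 9, 1998; completed Mar 3, 1998, before the deadline.
(4) the permitted window runs from Mar 24, 1998 + 21 = Apr 14, 1998 to Mar 24, 1998 + 66 = May 29, 1998; done Apr 15, 1998, which is between those dates.
(5) permitted from Apr 25, 1998 + 22 days = May 17, 1998 onward; done May 18, 1998, after the minimum wait.
(6) the permitted window runs from Mar 2, 1998 + 21 = Mar 23, 1998 to Mar 2, 1998 + 123 = Jul 3, 1998; done Jun 30, 1998 — within the window.
(7) the permitted window runs from Jun 30, 1998 + 25 = Jul 25, 1998 to Jun 30, 1998 + 53 = Aug 22, 1998; done Aug 1, 1998, which is between those dates.

None — every step was satisfied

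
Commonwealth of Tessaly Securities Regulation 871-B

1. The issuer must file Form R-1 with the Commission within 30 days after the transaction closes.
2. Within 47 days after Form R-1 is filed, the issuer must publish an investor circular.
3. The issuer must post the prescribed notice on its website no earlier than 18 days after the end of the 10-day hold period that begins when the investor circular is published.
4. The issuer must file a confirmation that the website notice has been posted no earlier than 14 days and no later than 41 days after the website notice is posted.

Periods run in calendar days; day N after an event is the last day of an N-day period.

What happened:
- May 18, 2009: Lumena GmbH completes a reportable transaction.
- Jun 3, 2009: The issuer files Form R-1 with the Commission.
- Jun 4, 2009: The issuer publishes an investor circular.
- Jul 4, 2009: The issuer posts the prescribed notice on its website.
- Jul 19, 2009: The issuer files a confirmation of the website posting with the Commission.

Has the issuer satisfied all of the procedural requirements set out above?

Yes

Step 1 — counting 30 days from May 18, 2009 (when the transaction closes) gives a deadline of Jun 17, 2009; completed Jun 3, 2009, before the deadline.
Step 2 — counting 47 days from Jun 3, 2009 (when Form R-1 is filed) gives a deadline of Jul 20, 2009; completed Jun 4, 2009, before the deadline.
Step 3 — must wait 18 days from Jun 14, 2009 (end of the 10-day hold period, which began when the investor circular is published on Jun 4, 2009), so not before Jul 2, 2009; done Jul 4, 2009 — permitted.
Step 4 — 14 and 41 days from Jul 4, 2009 (when the website notice is posted) are Jul 18, 2009 and Aug 14, 2009 respectively; done Jul 19, 2009, which is between those dates.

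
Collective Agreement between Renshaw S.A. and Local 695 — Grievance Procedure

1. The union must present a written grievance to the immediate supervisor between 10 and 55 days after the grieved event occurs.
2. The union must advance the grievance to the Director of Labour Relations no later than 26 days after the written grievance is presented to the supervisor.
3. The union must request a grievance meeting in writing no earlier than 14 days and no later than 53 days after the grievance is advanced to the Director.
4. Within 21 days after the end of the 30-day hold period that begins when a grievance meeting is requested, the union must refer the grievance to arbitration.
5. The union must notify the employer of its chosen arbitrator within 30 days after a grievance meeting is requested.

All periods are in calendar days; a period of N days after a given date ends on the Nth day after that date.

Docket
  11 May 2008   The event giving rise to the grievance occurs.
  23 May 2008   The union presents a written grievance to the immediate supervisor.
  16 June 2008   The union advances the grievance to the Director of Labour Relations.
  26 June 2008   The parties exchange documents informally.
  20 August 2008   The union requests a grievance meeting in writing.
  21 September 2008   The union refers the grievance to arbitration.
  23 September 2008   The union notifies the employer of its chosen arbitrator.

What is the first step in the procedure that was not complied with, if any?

Step 3

Step 1 — 10 and 55 days from 11 May 2008 (when the grieved event occurs) are 21 May 2008 and 5 July 2008 respectively; 23 May 2008 falls inside that range.
Step 2 — counting 26 days from 23 May 2008 (when the written grievance is presented to the supervisor) gives a deadline of 18 June 2008; 16 June 2008 is within that limit.
Step 3 — 14 and 53 days from 16 June 2008 (when the grievance is advanced to the Director) are 30 June 2008 and 8 August 2008 respectively; 20 August 2008 is 12 days past the end of the window.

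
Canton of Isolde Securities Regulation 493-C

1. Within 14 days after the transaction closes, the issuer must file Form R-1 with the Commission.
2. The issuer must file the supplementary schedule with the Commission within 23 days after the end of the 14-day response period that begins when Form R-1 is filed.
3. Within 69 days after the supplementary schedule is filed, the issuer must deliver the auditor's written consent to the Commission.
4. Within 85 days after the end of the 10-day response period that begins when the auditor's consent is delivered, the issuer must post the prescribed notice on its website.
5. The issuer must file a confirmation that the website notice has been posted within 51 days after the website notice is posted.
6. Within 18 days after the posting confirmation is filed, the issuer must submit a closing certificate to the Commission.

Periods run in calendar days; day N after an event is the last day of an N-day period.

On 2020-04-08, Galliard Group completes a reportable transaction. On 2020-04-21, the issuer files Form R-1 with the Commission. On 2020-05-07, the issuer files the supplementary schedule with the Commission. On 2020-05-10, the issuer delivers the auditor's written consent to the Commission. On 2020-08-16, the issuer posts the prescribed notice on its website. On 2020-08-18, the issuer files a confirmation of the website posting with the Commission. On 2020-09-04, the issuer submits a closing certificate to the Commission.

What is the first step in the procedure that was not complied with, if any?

Step 4

Step 1 — counting 14 days from 2020-04-08 (when the transaction closes) gives a deadline of 2020-04-22; 2020-04-21 is within that limit.
Step 2 — counting 23 days from 2020-05-05 (end of the 14-day response period, which began when Form R-1 is filed on 2020-04-21) gives a deadline of 2020-05-28; done 2020-05-07 — timely.
Step 3 — counting 69 days from 2020-05-07 (when the supplementary schedule is filed) gives a deadline of 2020-07-15; done 2020-05-10 — timely.
Step 4 — counting 85 days from 2020-05-20 (end of the 10-day response period, which began when the auditor's consent is delivered on 2020-05-10) gives a deadline of 2020-08-13; not done until 2020-08-16, 3 days after the deadline.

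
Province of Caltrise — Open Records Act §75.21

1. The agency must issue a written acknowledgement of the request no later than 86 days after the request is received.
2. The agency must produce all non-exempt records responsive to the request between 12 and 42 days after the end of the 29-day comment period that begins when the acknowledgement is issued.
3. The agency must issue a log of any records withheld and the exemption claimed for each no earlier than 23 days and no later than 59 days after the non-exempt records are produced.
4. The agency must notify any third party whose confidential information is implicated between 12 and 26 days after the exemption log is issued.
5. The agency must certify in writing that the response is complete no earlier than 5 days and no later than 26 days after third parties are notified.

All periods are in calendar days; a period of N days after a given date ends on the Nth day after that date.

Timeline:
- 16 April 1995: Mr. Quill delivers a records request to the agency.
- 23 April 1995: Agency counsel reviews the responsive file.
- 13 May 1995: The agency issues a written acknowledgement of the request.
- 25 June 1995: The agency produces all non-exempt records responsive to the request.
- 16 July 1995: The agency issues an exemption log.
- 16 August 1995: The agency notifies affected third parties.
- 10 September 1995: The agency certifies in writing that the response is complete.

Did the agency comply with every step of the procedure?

Step 1 — counting 86 days from 16 April 1995 (when the request is received) gives a deadline of 11 July 1995; completed 13 May 1995, before the deadline.
Step 2 — 12 and 42 days from 11 June 1995 (end of the 29-day comment period, which began when the acknowledgement is issued on 13 May 1995) are 23 June 1995 and 23 July 1995 respectively; done 25 June 1995, which is between those dates.
Step 3 — 23 and 59 days from 25 June 1995 (when the non-exempt records are produced) are 18 July 1995 and 23 August 1995 respectively; 16 July 1995 is 2 days too early.
That is the first point of non-compliance.

No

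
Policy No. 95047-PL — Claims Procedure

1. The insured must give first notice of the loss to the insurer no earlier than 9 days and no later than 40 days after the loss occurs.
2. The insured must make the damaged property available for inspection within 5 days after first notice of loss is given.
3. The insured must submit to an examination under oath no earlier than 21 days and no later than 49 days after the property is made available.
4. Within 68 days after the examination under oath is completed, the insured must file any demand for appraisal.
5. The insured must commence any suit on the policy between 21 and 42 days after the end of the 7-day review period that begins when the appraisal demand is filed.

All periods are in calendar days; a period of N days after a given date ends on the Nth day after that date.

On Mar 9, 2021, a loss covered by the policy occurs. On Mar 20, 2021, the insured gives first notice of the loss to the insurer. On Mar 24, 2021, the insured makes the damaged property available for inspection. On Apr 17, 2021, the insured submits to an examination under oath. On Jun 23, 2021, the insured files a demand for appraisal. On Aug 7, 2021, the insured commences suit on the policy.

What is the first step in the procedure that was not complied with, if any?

Step 1 — 9 and 40 days from Mar 9, 2021 (when the loss occurs) are Mar 18, 2021 and Apr 18, 2021 respectively; done Mar 20, 2021 — within the window.
Step 2 — counting 5 days from Mar 20, 2021 (when first notice of loss is given) gives a deadline of Mar 25, 2021; Mar 24, 2021 is within that limit.
Step 3 — 21 and 49 days from Mar 24, 2021 (when the property is made available) are Apr 14, 2021 and May 12, 2021 respectively; Apr 17, 2021 falls inside that range.
Step 4 — counting 68 days from Apr 17, 2021 (when the examination under oath is completed) gives a deadline of Jun 24, 2021; Jun 23, 2021 is within that limit.
Step 5 — 21 and 42 days from Jun 30, 2021 (end of the 7-day review period, which began when the appraisal demand is filed on Jun 23, 2021) are Jul 21, 2021 and Aug 11, 2021 respectively; Aug 7, 2021 falls inside that range.

None — every step was satisfied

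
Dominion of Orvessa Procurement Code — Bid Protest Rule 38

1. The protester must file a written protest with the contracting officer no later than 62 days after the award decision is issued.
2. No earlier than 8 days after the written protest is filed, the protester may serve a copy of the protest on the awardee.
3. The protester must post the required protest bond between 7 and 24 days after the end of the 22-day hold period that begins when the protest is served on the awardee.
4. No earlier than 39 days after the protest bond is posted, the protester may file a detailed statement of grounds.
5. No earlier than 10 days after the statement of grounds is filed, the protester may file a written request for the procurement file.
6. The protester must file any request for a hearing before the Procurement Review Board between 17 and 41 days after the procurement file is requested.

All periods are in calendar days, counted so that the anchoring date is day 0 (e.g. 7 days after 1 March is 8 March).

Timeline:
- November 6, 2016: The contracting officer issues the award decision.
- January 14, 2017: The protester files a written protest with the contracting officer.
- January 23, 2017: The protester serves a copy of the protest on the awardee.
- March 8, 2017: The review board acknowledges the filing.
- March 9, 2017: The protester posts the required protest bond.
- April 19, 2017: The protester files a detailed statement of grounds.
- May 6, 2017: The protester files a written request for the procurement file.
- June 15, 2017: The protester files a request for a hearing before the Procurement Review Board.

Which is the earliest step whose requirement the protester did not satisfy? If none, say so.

Step 1: 62 days after November 6, 2016 (when the award decision is issued) is January 7, 2017; January 14, 2017 misses that deadline by 7 days.

Step 1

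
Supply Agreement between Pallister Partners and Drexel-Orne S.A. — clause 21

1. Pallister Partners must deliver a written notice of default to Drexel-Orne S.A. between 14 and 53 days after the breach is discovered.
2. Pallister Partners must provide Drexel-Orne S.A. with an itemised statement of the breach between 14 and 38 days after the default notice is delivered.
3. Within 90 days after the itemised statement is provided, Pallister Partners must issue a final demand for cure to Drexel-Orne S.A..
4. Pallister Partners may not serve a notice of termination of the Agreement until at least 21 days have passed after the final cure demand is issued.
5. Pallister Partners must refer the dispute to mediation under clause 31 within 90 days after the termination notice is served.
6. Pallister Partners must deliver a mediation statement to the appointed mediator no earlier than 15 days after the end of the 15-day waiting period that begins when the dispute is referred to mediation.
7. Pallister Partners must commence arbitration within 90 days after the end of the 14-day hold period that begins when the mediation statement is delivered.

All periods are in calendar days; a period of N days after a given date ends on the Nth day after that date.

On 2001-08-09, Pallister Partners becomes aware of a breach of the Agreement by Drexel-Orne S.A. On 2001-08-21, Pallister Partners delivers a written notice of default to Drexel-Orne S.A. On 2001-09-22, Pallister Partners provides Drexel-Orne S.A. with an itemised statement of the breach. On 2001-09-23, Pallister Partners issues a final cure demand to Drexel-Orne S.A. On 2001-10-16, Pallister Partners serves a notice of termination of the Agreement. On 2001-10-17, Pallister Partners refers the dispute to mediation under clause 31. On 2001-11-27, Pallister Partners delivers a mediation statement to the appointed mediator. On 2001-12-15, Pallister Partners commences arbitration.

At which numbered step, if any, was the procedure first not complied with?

(1) the permitted window runs from 2001-08-09 + 14 = 2001-08-23 to 2001-08-09 + 53 = 2001-10-01; done 2001-08-21 — 2 days before the window opened.
Later steps need not be reached.

Step 1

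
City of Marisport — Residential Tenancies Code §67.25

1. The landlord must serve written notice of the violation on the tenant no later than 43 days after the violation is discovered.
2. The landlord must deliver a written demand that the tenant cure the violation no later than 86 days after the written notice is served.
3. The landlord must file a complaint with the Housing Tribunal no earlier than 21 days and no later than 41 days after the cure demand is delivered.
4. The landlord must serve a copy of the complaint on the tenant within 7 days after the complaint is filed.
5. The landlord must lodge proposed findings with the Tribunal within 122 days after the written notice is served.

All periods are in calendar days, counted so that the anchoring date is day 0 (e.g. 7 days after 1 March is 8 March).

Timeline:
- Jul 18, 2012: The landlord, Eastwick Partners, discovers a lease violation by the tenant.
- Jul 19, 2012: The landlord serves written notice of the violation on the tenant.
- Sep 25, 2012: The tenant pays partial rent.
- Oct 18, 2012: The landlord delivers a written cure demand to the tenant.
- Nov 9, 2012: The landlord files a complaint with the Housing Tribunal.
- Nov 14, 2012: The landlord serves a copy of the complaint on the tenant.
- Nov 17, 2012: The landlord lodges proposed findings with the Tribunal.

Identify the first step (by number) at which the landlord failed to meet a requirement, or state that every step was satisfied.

Step 2

Step 1 — counting 43 days from Jul 18, 2012 (when the violation is discovered) gives a deadline of Aug 30, 2012; Jul 19, 2012 is within that limit.
Step 2 — counting 86 days from Jul 19, 2012 (when the written notice is served) gives a deadline of Oct 13, 2012; done Oct 18, 2012 — 5 days late.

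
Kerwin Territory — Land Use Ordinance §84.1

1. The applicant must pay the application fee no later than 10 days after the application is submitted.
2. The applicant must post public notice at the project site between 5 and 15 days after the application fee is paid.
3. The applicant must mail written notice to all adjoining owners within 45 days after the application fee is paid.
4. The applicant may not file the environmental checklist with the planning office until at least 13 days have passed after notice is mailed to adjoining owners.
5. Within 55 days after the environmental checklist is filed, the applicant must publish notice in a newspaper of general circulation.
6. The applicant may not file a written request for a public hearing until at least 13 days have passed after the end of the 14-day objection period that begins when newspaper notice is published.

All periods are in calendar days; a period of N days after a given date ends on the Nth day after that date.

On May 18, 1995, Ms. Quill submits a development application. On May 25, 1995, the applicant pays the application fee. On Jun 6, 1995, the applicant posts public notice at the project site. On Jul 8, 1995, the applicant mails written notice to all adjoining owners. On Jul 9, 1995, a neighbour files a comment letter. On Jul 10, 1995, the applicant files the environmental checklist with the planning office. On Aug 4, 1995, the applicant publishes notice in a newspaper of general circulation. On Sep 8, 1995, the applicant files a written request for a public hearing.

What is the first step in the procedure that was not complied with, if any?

Step 4

(1) due by May 18, 1995 + 10 days = May 28, 1995; done May 25, 1995 — timely.
(2) the permitted window runs from May 25, 1995 + 5 = May 30, 1995 to May 25, 1995 + 15 = Jun 9, 1995; done Jun 6, 1995 — within the window.
(3) due by May 25, 1995 + 45 days = Jul 9, 1995; completed Jul 8, 1995, before the deadline.
(4) permitted from Jul 8, 1995 + 13 days = Jul 21, 1995 onward; Jul 10, 1995 is 11 days before the earliest permitted date.
That is the first point of non-compliance.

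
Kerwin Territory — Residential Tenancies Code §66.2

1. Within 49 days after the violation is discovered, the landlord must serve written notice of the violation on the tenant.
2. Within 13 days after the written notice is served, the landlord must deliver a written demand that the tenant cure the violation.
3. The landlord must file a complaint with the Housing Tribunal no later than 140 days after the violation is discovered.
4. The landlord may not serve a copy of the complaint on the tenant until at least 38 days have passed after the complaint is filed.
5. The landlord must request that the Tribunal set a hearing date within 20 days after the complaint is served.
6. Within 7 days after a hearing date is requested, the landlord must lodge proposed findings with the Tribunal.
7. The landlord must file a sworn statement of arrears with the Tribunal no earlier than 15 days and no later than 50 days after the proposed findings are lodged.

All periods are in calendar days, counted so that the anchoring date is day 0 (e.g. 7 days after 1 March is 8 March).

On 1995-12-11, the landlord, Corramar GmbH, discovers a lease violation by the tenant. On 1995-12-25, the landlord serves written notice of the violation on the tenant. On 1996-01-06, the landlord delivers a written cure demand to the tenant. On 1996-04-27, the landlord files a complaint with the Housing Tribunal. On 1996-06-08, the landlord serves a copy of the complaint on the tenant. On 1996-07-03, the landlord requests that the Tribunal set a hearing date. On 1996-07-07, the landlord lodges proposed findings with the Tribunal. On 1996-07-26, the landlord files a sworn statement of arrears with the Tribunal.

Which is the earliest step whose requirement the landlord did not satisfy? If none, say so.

Step 5

Step 1: 49 days after 1995-12-11 (when the violation is discovered) is 1996-01-29; completed 1995-12-25, before the deadline.
Step 2: 13 days after 1995-12-25 (when the written notice is served) is 1996-01-07; 1996-01-06 is within that limit.
Step 3: 140 days after 1995-12-11 (when the violation is discovered) is 1996-04-29; done 1996-04-27 — timely.
Step 4: the earliest permitted date is 38 days after 1996-04-27 (when the complaint is filed), i.e. 1996-06-04; done 1996-06-08 — permitted.
Step 5: 20 days after 1996-06-08 (when the complaint is served) is 1996-06-28; 1996-07-03 misses that deadline by 5 days.
Later steps need not be reached.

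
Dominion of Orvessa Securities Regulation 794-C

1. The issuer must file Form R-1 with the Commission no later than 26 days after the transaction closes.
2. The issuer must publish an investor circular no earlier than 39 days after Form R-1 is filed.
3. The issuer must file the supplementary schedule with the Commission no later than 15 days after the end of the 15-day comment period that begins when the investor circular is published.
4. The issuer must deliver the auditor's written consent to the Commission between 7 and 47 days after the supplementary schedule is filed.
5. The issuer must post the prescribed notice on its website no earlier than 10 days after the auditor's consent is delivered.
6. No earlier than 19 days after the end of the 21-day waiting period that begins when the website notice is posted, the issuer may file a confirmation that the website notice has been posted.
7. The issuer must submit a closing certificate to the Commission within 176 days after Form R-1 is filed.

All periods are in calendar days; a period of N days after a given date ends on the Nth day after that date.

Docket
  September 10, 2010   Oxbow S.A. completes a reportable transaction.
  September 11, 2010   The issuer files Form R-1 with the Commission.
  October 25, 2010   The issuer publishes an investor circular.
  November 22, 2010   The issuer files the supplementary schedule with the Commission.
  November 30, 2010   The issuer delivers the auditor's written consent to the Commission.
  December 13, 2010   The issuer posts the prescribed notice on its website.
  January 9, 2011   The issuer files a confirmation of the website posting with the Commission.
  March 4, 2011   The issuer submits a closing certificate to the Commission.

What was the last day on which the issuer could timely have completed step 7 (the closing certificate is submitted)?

Step 7 runs from September 11, 2010, when Form R-1 is filed. 176 days after September 11, 2010 is March 6, 2011.

March 6, 2011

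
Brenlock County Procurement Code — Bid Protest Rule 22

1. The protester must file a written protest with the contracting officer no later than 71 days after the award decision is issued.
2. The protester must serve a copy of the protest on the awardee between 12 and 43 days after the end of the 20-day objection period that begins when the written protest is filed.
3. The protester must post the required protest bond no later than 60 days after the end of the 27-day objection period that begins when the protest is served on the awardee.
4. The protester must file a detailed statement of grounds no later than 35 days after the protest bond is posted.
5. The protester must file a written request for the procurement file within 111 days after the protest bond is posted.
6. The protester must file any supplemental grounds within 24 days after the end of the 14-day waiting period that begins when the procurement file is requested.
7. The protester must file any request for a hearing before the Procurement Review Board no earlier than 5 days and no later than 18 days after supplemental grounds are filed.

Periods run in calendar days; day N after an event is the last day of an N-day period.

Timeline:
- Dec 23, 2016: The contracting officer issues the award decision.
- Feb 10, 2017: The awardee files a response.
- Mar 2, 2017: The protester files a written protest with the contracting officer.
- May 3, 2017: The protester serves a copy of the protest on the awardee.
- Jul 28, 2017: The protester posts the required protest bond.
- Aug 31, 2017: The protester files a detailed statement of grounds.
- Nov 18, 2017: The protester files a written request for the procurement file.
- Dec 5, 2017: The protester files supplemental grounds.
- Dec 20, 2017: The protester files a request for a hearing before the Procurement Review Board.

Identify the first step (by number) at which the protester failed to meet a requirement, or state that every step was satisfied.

Step 1: 71 days after Dec 23, 2016 (when the award decision is issued) is Mar 4, 2017; done Mar 2, 2017 — timely.
Step 2: the window is 12–43 days after Mar 22, 2017 (end of the 20-day objection period, which began when the written protest is filed on Mar 2, 2017), so Apr 3, 2017 through May 4, 2017; May 3, 2017 falls inside that range.
Step 3: 60 days after May 30, 2017 (end of the 27-day objection period, which began when the protest is served on the awardee on May 3, 2017) is Jul 29, 2017; completed Jul 28, 2017, before the deadline.
Step 4: 35 days after Jul 28, 2017 (when the protest bond is posted) is Sep 1, 2017; completed Aug 31, 2017, before the deadline.
Step 5: 111 days after Jul 28, 2017 (when the protest bond is posted) is Nov 16, 2017; done Nov 18, 2017 — 2 days late.
The analysis stops there.

Step 5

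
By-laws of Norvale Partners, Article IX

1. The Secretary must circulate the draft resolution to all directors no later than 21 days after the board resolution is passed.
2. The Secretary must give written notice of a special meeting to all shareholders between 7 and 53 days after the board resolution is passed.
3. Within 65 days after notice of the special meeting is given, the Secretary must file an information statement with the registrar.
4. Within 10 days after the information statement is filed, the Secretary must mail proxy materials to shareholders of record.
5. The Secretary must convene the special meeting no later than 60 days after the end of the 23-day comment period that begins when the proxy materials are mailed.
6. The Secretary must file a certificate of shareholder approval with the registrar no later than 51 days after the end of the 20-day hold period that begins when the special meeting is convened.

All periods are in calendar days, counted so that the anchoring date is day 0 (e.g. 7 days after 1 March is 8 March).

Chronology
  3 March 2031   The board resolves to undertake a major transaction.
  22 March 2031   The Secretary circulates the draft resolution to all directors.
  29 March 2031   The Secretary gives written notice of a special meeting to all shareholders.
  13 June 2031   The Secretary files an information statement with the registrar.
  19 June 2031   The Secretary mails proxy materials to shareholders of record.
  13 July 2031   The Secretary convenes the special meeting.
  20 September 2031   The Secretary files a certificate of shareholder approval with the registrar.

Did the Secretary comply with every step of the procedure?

No

(1) due by 3 March 2031 + 21 days = 24 March 2031; completed 22 March 2031, before the deadline.
(2) the permitted window runs from 3 March 2031 + 7 = 10 March 2031 to 3 March 2031 + 53 = 25 April 2031; done 29 March 2031, which is between those dates.
(3) due by 29 March 2031 + 65 days = 2 June 2031; done 13 June 2031 — 11 days late.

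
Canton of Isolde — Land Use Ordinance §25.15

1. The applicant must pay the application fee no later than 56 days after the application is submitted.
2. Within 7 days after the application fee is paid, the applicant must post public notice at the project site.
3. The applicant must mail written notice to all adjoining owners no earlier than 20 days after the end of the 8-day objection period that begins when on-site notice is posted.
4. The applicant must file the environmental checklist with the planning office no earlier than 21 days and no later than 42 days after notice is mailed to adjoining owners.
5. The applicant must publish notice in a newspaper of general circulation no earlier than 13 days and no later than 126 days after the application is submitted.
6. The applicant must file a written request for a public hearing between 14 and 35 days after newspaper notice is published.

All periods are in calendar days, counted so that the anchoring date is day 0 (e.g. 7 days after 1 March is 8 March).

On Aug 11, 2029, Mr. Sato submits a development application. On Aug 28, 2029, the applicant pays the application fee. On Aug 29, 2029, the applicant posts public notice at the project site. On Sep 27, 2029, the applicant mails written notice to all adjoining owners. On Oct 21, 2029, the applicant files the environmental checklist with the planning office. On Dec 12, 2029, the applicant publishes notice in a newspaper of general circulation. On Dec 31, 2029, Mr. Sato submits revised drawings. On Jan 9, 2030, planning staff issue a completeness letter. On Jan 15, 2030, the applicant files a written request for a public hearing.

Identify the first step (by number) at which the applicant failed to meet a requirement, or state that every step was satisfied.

None — every step was satisfied

Step 1 — counting 56 days from Aug 11, 2029 (when the application is submitted) gives a deadline of Oct 6, 2029; done Aug 28, 2029 — timely.
Step 2 — counting 7 days from Aug 28, 2029 (when the application fee is paid) gives a deadline of Sep 4, 2029; completed Aug 29, 2029, before the deadline.
Step 3 — must wait 20 days from Sep 6, 2029 (end of the 8-day objection period, which began when on-site notice is posted on Aug 29, 2029), so not before Sep 26, 2029; Sep 27, 2029 is on or after that date.
Step 4 — 21 and 42 days from Sep 27, 2029 (when notice is mailed to adjoining owners) are Oct 18, 2029 and Nov 8, 2029 respectively; done Oct 21, 2029 — within the window.
Step 5 — 13 and 126 days from Aug 11, 2029 (when the application is submitted) are Aug 24, 2029 and Dec 15, 2029 respectively; done Dec 12, 2029, which is between those dates.
Step 6 — 14 and 35 days from Dec 12, 2029 (when newspaper notice is published) are Dec 26, 2029 and Jan 16, 2030 respectively; done Jan 15, 2030, which is between those dates.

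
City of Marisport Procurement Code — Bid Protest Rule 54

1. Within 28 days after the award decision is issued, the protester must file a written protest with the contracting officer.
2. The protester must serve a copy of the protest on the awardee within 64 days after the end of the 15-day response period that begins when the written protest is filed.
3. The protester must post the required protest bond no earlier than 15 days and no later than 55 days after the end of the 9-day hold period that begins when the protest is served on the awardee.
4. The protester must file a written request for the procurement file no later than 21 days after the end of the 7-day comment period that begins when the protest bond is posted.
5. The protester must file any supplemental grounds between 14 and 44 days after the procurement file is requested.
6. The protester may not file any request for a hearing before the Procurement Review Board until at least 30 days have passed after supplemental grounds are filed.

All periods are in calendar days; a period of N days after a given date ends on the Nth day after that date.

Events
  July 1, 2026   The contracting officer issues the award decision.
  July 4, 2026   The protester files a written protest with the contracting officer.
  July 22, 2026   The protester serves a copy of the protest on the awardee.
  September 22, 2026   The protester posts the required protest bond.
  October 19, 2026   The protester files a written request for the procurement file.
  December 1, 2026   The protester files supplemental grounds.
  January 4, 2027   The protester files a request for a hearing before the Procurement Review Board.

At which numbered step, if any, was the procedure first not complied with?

Step 1: 28 days after July 1, 2026 (when the award decision is issued) is July 29, 2026; July 4, 2026 is within that limit.
Step 2: 64 days after July 19, 2026 (end of the 15-day response period, which began when the written protest is filed on July 4, 2026) is September 21, 2026; completed July 22, 2026, before the deadline.
Step 3: the window is 15–55 days after July 31, 2026 (end of the 9-day hold period, which began when the protest is served on the awardee on July 22, 2026), so August 15, 2026 through September 24, 2026; done September 22, 2026 — within the window.
Step 4: 21 days after September 29, 2026 (end of the 7-day comment period, which began when the protest bond is posted on September 22, 2026) is October 20, 2026; completed October 19, 2026, before the deadline.
Step 5: the window is 14–44 days after October 19, 2026 (when the procurement file is requested), so November 2, 2026 through December 2, 2026; done December 1, 2026 — within the window.
Step 6: the earliest permitted date is 30 days after December 1, 2026 (when supplemental grounds are filed), i.e. December 31, 2026; done January 4, 2027 — permitted.

None — every step was satisfied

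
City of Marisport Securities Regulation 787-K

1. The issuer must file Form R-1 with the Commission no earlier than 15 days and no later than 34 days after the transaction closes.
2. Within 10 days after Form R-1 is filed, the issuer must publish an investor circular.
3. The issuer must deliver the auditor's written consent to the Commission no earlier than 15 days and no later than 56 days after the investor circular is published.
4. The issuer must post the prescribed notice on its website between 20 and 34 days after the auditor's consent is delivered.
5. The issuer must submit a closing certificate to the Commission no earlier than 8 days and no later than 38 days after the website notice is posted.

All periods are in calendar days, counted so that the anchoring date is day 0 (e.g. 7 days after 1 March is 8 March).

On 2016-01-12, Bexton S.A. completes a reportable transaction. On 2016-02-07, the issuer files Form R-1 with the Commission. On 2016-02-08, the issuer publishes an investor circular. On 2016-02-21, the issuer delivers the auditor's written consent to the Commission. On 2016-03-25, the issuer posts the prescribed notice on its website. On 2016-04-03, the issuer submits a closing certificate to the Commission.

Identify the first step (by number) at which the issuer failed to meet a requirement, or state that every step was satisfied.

Step 3

(1) the permitted window runs from 2016-01-12 + 15 = 2016-01-27 to 2016-01-12 + 34 = 2016-02-15; done 2016-02-07 — within the window.
(2) due by 2016-02-07 + 10 days = 2016-02-17; 2016-02-08 is within that limit.
(3) the permitted window runs from 2016-02-08 + 15 = 2016-02-23 to 2016-02-08 + 56 = 2016-04-04; done 2016-02-21 — 2 days before the window opened.
No need to go further; step 3 was not satisfied.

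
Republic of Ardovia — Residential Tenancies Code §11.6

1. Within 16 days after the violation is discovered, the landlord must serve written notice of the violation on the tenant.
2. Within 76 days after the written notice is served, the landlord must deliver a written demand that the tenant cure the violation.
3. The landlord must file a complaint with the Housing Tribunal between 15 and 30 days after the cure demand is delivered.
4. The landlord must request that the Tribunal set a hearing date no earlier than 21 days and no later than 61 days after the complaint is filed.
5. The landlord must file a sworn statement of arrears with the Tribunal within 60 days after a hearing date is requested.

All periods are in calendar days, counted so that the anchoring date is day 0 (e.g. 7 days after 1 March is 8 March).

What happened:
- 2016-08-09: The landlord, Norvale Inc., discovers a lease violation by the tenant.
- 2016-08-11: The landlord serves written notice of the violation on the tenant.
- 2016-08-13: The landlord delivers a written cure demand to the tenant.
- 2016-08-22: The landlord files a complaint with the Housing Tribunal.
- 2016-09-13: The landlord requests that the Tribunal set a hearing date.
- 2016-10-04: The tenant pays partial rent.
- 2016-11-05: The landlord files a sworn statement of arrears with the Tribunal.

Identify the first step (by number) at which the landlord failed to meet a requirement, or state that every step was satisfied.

Step 3

(1) due by 2016-08-09 + 16 days = 2016-08-25; done 2016-08-11 — timely.
(2) due by 2016-08-11 + 76 days = 2016-10-26; 2016-08-13 is within that limit.
(3) the permitted window runs from 2016-08-13 + 15 = 2016-08-28 to 2016-08-13 + 30 = 2016-09-12; done 2016-08-22 — 6 days before the window opened.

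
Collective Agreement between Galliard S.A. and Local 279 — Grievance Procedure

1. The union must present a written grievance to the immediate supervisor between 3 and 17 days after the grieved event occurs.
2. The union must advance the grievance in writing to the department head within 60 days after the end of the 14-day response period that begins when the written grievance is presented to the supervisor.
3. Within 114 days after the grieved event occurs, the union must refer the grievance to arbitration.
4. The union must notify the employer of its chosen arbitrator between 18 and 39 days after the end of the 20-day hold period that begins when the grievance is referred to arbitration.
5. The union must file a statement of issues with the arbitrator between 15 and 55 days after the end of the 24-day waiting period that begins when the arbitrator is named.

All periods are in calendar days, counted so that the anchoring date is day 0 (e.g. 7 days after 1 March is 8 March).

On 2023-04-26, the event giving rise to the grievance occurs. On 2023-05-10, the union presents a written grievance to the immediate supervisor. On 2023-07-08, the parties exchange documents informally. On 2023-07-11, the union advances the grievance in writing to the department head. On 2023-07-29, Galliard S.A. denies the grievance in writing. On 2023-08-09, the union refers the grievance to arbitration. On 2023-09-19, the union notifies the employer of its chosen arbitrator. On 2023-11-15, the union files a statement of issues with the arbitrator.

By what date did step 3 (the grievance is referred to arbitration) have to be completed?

2023-08-18

Step 3 runs from 2023-04-26, when the grieved event occurs. 114 days after 2023-04-26 is 2023-08-18.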